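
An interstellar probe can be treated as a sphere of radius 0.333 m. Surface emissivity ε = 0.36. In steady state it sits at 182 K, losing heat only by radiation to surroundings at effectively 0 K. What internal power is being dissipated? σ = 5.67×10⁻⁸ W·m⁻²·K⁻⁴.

P ≈ 31.2 W

Steady state: P = εσA T⁴.
A = 4πr² = 1.393 m²; T⁴ = (182)⁴ = 1.097×10⁹ K⁴.
P = 0.36 × 5.67×10⁻⁸ × 1.393 × 1.097×10⁹.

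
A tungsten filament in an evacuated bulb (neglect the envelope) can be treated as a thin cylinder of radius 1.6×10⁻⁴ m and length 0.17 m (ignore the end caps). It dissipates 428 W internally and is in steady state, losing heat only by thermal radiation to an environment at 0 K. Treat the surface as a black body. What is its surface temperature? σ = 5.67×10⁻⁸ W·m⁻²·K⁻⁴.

Steady state: internal power = radiated power, P = εσA T⁴.
Radiating area A = 2πrL = 1.709×10⁻⁴ m².
T⁴ = P/(εσA) = 428/(1.0·5.67×10⁻⁸·1.709×10⁻⁴) = 4.417×10¹³ K⁴.
T = (4.417×10¹³)^(1/4).

T ≈ 2580 K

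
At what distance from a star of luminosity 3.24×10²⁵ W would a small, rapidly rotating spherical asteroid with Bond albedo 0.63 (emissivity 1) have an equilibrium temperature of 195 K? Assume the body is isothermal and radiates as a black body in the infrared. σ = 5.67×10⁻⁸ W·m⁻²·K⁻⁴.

d ≈ 5.39×10¹⁰ m

For an isothermal black-emitting sphere, (1−a)S·πr² = σ·4πr²·T⁴ ⇒ S = 4σT⁴/(1−a).
S = 4·5.67×10⁻⁸·(195)⁴/0.370 = 886.3 W/m².
Flux falls as S = L/(4πd²), so d = √(L/(4πS)) = √(3.24×10²⁵/(4π·886.3)).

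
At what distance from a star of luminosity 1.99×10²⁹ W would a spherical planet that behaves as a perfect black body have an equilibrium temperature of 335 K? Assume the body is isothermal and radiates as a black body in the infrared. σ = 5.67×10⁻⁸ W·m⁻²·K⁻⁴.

d ≈ 2.35×10¹² m

For an isothermal black-emitting sphere, (1−a)S·πr² = σ·4πr²·T⁴ ⇒ S = 4σT⁴/(1−a).
S = 4·5.67×10⁻⁸·(335)⁴/1.00 = 2856 W/m².
Flux falls as S = L/(4πd²), so d = √(L/(4πS)) = √(1.99×10²⁹/(4π·2856)).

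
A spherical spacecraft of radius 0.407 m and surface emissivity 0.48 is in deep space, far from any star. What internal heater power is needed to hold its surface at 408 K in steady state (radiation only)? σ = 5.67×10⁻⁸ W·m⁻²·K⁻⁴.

P = εσ·4πr²·T⁴.
4πr² = 2.082 m²; T⁴ = 2.771×10¹⁰ K⁴.
P = 0.48·5.67×10⁻⁸·2.082·2.771×10¹⁰.

P ≈ 1570 W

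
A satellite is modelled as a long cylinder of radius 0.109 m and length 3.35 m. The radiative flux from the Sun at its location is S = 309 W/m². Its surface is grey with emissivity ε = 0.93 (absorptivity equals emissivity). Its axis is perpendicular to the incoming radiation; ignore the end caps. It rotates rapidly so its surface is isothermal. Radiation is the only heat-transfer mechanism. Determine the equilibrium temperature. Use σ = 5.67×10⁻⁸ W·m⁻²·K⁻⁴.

At equilibrium, absorbed power = emitted power.
Absorbing cross-section = 2rL = 0.7303 m²; emitting surface = 2πrL = 2.294 m² (ratio π).
εS·A_cross = εσ·A_surf·T⁴  ⇒  T⁴ = S/(πσ)   (ε cancels).
T⁴ = 309/(π·5.67×10⁻⁸) = 1.735×10⁹ K⁴.
T = (1.735×10⁹)^(1/4).

T ≈ 204 K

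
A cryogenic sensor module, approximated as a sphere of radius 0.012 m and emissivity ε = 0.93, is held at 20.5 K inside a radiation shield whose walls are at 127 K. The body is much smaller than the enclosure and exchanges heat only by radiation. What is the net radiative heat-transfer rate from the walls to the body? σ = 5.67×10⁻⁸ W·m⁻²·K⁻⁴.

For a small grey body in a large enclosure: P_net = εσA(T_body⁴ − T_wall⁴).
A = 4πr² = 0.001810 m²; T_body⁴ − T_wall⁴ = 1.766×10⁵ − 2.601×10⁸ = -2.600×10⁸ K⁴.
|P_net| = 0.93·5.67×10⁻⁸·0.001810·2.600×10⁸.

P_net ≈ 0.0248 W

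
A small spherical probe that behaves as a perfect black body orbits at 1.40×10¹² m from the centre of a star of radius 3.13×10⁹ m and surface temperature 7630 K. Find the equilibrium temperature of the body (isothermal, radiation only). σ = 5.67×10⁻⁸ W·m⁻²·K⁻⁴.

The star's surface emits σT_*⁴; at distance d the flux is S = σT_*⁴(R_*/d)².
S = 5.67×10⁻⁸·(7630)⁴·(3.13×10⁹/1.40×10¹²)² = 960.5 W/m².
For an isothermal sphere T⁴ = (1−a)S/(4σ) = 4.235×10⁹ K⁴.

T ≈ 255 K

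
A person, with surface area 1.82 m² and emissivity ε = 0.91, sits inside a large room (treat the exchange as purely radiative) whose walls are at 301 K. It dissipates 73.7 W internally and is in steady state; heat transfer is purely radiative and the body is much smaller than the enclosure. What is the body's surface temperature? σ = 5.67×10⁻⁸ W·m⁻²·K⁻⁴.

T ≈ 308 K

For a small grey body in a large enclosure, net radiated power = εσA(T⁴ − T_w⁴).
Steady state: P = εσA(T⁴ − T_w⁴) with A = 1.82 m².
T⁴ = P/(εσA) + T_w⁴ = 73.7/(0.91·5.67×10⁻⁸·1.820) + (301)⁴
    = 7.848×10⁸ + 8.209×10⁹ = 8.993×10⁹ K⁴.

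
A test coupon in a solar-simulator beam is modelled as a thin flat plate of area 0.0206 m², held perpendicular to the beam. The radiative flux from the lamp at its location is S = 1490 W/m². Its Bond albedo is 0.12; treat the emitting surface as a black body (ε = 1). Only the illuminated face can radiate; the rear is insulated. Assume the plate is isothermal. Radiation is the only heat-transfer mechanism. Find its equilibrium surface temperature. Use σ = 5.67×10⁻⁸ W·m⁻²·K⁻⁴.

At equilibrium, absorbed power = emitted power.
Absorbing cross-section = A = 0.02060 m²; emitting surface = A = 0.02060 m² (ratio 1).
(1−a)S·A_cross = εσ·A_surf·T⁴  ⇒  T⁴ = (1−a)S/(1σ).
T⁴ = 0.880·1490/(1·5.67×10⁻⁸) = 2.313×10¹⁰ K⁴.
T = (2.313×10¹⁰)^(1/4).

T ≈ 390 K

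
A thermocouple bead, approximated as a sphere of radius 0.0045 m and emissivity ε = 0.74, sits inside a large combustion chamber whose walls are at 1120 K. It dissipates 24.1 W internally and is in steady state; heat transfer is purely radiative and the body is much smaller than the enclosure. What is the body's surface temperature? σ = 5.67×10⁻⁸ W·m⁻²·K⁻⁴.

For a small grey body in a large enclosure, net radiated power = εσA(T⁴ − T_w⁴).
Steady state: P = εσA(T⁴ − T_w⁴) with A = 4πr² = 2.545×10⁻⁴ m².
T⁴ = P/(εσA) + T_w⁴ = 24.1/(0.74·5.67×10⁻⁸·2.545×10⁻⁴) + (1120)⁴
    = 2.257×10¹² + 1.574×10¹² = 3.831×10¹² K⁴.

T ≈ 1400 K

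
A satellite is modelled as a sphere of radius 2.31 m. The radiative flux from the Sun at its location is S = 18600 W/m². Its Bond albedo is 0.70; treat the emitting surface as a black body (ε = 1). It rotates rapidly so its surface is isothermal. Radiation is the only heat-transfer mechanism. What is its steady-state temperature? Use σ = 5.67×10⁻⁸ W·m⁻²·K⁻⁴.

T ≈ 396 K

At equilibrium, absorbed power = emitted power.
Absorbing cross-section = πr² = 16.76 m²; emitting surface = 4πr² = 67.06 m² (ratio 4).
(1−a)S·A_cross = εσ·A_surf·T⁴  ⇒  T⁴ = (1−a)S/(4σ).
T⁴ = 0.300·18600/(4·5.67×10⁻⁸) = 2.460×10¹⁰ K⁴.
T = (2.460×10¹⁰)^(1/4).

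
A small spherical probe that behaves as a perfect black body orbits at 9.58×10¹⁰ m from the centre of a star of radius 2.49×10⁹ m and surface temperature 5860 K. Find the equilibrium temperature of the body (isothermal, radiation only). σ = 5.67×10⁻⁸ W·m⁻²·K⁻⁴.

T ≈ 668 K

The star's surface emits σT_*⁴; at distance d the flux is S = σT_*⁴(R_*/d)².
S = 5.67×10⁻⁸·(5860)⁴·(2.49×10⁹/9.58×10¹⁰)² = 45170 W/m².
For an isothermal sphere T⁴ = (1−a)S/(4σ) = 1.992×10¹¹ K⁴.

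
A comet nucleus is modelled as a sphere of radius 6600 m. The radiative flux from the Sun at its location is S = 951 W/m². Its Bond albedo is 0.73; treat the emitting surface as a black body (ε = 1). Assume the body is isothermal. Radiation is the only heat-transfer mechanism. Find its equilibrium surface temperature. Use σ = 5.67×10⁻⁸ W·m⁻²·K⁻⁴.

At equilibrium, absorbed power = emitted power.
Absorbing cross-section = πr² = 1.368×10⁸ m²; emitting surface = 4πr² = 5.474×10⁸ m² (ratio 4).
(1−a)S·A_cross = εσ·A_surf·T⁴  ⇒  T⁴ = (1−a)S/(4σ).
T⁴ = 0.270·951/(4·5.67×10⁻⁸) = 1.132×10⁹ K⁴.
T = (1.132×10⁹)^(1/4).

T ≈ 183 K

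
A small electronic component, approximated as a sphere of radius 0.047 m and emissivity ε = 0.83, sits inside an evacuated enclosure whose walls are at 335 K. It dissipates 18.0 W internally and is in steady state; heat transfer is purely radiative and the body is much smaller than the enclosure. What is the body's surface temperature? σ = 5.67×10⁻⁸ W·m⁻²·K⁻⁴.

T ≈ 403 K

For a small grey body in a large enclosure, net radiated power = εσA(T⁴ − T_w⁴).
Steady state: P = εσA(T⁴ − T_w⁴) with A = 4πr² = 0.02776 m².
T⁴ = P/(εσA) + T_w⁴ = 18.0/(0.83·5.67×10⁻⁸·0.02776) + (335)⁴
    = 1.378×10¹⁰ + 1.259×10¹⁰ = 2.637×10¹⁰ K⁴.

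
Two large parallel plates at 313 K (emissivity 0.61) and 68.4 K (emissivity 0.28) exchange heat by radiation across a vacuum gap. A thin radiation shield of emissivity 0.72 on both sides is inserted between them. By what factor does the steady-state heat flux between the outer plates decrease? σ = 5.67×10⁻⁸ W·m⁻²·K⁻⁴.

factor ≈ 1.42

Without shield: q₀ = σΔ(T⁴)/(1/ε₁+1/ε₂−1) with denominator 4.211.
With shield the two gaps are in series; the resistances add: (1/ε₁+1/ε_s−1)+(1/ε_s+1/ε₂−1) = 2.028+3.960 = 5.989.
Heat-flux ratio q₀/q = 5.989/4.211.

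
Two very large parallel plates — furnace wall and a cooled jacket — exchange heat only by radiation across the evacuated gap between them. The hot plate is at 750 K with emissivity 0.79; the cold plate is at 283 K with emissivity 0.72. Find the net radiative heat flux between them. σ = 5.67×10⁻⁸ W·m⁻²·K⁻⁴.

For two infinite grey parallel plates, q = σ(T₁⁴ − T₂⁴)/(1/ε₁ + 1/ε₂ − 1).
T₁⁴ − T₂⁴ = 3.164×10¹¹ − 6.414×10⁹ = 3.100×10¹¹ K⁴.
1/ε₁ + 1/ε₂ − 1 = 1.266 + 1.389 − 1 = 1.655.
q = 5.67×10⁻⁸ × 3.100×10¹¹ / 1.655.

q ≈ 10600 W/m²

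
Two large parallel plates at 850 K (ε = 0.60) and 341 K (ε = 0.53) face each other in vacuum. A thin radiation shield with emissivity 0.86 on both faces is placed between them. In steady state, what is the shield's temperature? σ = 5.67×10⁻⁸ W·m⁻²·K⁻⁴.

T_s ≈ 729 K

In steady state the net flux on the hot side equals that on the cold side.
σ(T₁⁴−T_s⁴)/D₁ = σ(T_s⁴−T₂⁴)/D₂, with D₁ = 1/ε₁+1/ε_s−1 = 1.829, D₂ = 1/ε_s+1/ε₂−1 = 2.050.
Solve for T_s⁴: T_s⁴ = (D₂·T₁⁴ + D₁·T₂⁴)/(D₁+D₂) = 2.822×10¹¹ K⁴.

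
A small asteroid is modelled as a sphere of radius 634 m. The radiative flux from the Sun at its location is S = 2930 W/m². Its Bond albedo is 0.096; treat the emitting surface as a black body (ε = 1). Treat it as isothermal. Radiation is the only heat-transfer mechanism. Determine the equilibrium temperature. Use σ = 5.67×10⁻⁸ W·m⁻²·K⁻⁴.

At equilibrium, absorbed power = emitted power.
Absorbing cross-section = πr² = 1.263×10⁶ m²; emitting surface = 4πr² = 5.051×10⁶ m² (ratio 4).
(1−a)S·A_cross = εσ·A_surf·T⁴  ⇒  T⁴ = (1−a)S/(4σ).
T⁴ = 0.904·2930/(4·5.67×10⁻⁸) = 1.168×10¹⁰ K⁴.
T = (1.168×10¹⁰)^(1/4).

T ≈ 329 K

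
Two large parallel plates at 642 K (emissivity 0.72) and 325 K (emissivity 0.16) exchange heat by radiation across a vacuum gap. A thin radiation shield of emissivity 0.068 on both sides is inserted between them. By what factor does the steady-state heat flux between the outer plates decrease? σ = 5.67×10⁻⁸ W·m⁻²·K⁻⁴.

factor ≈ 5.28

Without shield: q₀ = σΔ(T⁴)/(1/ε₁+1/ε₂−1) with denominator 6.639.
With shield the two gaps are in series; the resistances add: (1/ε₁+1/ε_s−1)+(1/ε_s+1/ε₂−1) = 15.09+19.96 = 35.05.
Heat-flux ratio q₀/q = 35.05/6.639.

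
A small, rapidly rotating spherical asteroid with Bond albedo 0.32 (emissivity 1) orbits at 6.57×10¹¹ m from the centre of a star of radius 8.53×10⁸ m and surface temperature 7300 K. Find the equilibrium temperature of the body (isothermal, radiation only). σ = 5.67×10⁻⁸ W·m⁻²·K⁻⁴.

The star's surface emits σT_*⁴; at distance d the flux is S = σT_*⁴(R_*/d)².
S = 5.67×10⁻⁸·(7300)⁴·(8.53×10⁸/6.57×10¹¹)² = 271.4 W/m².
For an isothermal sphere T⁴ = (1−a)S/(4σ) = 8.138×10⁸ K⁴.

T ≈ 169 K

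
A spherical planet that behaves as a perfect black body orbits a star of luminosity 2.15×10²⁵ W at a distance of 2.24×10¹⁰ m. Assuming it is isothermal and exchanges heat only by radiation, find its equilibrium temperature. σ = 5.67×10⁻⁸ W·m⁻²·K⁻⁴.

T ≈ 350 K

First find the stellar flux at distance d: S = L/(4πd²) = 2.15×10²⁵/(4π·(2.24×10¹⁰)²) = 3410 W/m².
For an isothermal sphere, absorbed (1−a)S·πr² = emitted σ·4πr²·T⁴, so T⁴ = (1−a)S/(4σ).
T⁴ = 1.00·3410/(4·5.67×10⁻⁸) = 1.503×10¹⁰ K⁴.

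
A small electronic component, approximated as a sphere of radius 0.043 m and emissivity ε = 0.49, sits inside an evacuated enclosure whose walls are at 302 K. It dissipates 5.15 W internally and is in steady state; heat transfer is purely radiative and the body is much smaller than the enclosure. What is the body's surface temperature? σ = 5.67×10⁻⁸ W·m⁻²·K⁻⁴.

For a small grey body in a large enclosure, net radiated power = εσA(T⁴ − T_w⁴).
Steady state: P = εσA(T⁴ − T_w⁴) with A = 4πr² = 0.02324 m².
T⁴ = P/(εσA) + T_w⁴ = 5.15/(0.49·5.67×10⁻⁸·0.02324) + (302)⁴
    = 7.978×10⁹ + 8.318×10⁹ = 1.630×10¹⁰ K⁴.

T ≈ 357 K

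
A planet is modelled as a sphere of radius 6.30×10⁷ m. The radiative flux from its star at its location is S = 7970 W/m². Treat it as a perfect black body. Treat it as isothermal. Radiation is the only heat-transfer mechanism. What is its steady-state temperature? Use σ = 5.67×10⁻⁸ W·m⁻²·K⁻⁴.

At equilibrium, absorbed power = emitted power.
Absorbing cross-section = πr² = 1.247×10¹⁶ m²; emitting surface = 4πr² = 4.988×10¹⁶ m² (ratio 4).
S·A_cross = εσ·A_surf·T⁴  ⇒  T⁴ = S/(4σ).
T⁴ = 1.00·7970/(4·5.67×10⁻⁸) = 3.514×10¹⁰ K⁴.
T = (3.514×10¹⁰)^(1/4).

T ≈ 433 K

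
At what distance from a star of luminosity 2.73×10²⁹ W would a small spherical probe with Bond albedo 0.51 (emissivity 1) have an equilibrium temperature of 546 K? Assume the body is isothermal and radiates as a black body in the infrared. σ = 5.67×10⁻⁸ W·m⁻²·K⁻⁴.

d ≈ 7.27×10¹¹ m

For an isothermal black-emitting sphere, (1−a)S·πr² = σ·4πr²·T⁴ ⇒ S = 4σT⁴/(1−a).
S = 4·5.67×10⁻⁸·(546)⁴/0.490 = 41140 W/m².
Flux falls as S = L/(4πd²), so d = √(L/(4πS)) = √(2.73×10²⁹/(4π·41140)).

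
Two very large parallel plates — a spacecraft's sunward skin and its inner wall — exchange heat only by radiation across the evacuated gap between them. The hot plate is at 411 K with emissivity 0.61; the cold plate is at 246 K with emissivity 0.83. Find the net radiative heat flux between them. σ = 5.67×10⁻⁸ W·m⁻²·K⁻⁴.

q ≈ 765 W/m²

For two infinite grey parallel plates, q = σ(T₁⁴ − T₂⁴)/(1/ε₁ + 1/ε₂ − 1).
T₁⁴ − T₂⁴ = 2.853×10¹⁰ − 3.662×10⁹ = 2.487×10¹⁰ K⁴.
1/ε₁ + 1/ε₂ − 1 = 1.639 + 1.205 − 1 = 1.844.
q = 5.67×10⁻⁸ × 2.487×10¹⁰ / 1.844.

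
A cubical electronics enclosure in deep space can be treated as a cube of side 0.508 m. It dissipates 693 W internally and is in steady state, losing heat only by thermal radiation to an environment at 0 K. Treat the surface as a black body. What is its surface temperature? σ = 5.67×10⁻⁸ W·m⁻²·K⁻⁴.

Steady state: internal power = radiated power, P = εσA T⁴.
Radiating area A = 6L² = 1.548 m².
T⁴ = P/(εσA) = 693/(1.0·5.67×10⁻⁸·1.548) = 7.894×10⁹ K⁴.
T = (7.894×10⁹)^(1/4).

T ≈ 298 K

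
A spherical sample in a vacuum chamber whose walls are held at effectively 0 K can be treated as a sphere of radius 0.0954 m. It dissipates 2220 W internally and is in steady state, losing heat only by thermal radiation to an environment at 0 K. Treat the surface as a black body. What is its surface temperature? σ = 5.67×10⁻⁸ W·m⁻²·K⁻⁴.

Steady state: internal power = radiated power, P = εσA T⁴.
Radiating area A = 4πr² = 0.1144 m².
T⁴ = P/(εσA) = 2220/(1.0·5.67×10⁻⁸·0.1144) = 3.423×10¹¹ K⁴.
T = (3.423×10¹¹)^(1/4).

T ≈ 765 K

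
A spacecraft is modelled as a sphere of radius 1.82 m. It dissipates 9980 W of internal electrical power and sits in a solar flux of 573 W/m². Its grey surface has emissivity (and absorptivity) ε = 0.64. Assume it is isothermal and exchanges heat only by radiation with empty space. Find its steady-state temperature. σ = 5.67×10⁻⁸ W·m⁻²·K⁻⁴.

At steady state, absorbed solar power + internal power = radiated power.
Absorbed: α·S·A_cross = 0.64·573·10.41 = 3816 W (cross-section πr²).
Total input = 3816 + 9980 = 13800 W.
Radiated: εσ·A_surf·T⁴ with A_surf = 4πr² = 41.62 m².
T⁴ = 13800/(0.64·5.67×10⁻⁸·41.62) = 9.134×10⁹ K⁴.

T ≈ 309 K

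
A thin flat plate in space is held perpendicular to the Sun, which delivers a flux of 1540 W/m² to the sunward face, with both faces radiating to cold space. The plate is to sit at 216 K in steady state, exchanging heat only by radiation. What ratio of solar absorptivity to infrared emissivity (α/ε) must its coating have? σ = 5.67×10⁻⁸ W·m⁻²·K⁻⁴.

Balance: αS·A = εσ·2A·T⁴ ⇒ α/ε = 2σT⁴/S.
α/ε = 2·5.67×10⁻⁸·(216)⁴/1540 = 2·5.67×10⁻⁸·2.177×10⁹/1540.

α/ε ≈ 0.160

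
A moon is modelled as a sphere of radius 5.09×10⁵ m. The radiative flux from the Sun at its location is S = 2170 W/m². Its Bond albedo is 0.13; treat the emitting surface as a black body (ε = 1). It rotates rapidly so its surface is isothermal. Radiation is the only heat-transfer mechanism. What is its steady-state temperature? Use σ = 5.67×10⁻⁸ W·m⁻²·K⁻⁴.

At equilibrium, absorbed power = emitted power.
Absorbing cross-section = πr² = 8.139×10¹¹ m²; emitting surface = 4πr² = 3.256×10¹² m² (ratio 4).
(1−a)S·A_cross = εσ·A_surf·T⁴  ⇒  T⁴ = (1−a)S/(4σ).
T⁴ = 0.870·2170/(4·5.67×10⁻⁸) = 8.324×10⁹ K⁴.
T = (8.324×10⁹)^(1/4).

T ≈ 302 K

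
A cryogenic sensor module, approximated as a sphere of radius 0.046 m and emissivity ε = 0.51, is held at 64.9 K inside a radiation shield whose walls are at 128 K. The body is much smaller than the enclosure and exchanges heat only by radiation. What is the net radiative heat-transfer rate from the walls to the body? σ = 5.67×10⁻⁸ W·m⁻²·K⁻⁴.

For a small grey body in a large enclosure: P_net = εσA(T_body⁴ − T_wall⁴).
A = 4πr² = 0.02659 m²; T_body⁴ − T_wall⁴ = 1.774×10⁷ − 2.684×10⁸ = -2.507×10⁸ K⁴.
|P_net| = 0.51·5.67×10⁻⁸·0.02659·2.507×10⁸.

P_net ≈ 0.193 W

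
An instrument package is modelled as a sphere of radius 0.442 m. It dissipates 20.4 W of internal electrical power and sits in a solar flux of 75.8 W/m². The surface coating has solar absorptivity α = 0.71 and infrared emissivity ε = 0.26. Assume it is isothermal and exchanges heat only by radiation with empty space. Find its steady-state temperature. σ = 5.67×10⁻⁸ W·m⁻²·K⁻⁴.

At steady state, absorbed solar power + internal power = radiated power.
Absorbed: α·S·A_cross = 0.71·75.8·0.6138 = 33.03 W (cross-section πr²).
Total input = 33.03 + 20.4 = 53.43 W.
Radiated: εσ·A_surf·T⁴ with A_surf = 4πr² = 2.455 m².
T⁴ = 53.43/(0.26·5.67×10⁻⁸·2.455) = 1.476×10⁹ K⁴.

T ≈ 196 K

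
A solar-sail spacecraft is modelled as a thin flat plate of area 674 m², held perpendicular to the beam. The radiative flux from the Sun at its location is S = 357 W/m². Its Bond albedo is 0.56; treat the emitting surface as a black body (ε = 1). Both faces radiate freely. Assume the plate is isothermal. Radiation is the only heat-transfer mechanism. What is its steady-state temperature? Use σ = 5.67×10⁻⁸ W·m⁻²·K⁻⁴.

T ≈ 193 K

At equilibrium, absorbed power = emitted power.
Absorbing cross-section = A = 674.0 m²; emitting surface = 2A = 1348 m² (ratio 2).
(1−a)S·A_cross = εσ·A_surf·T⁴  ⇒  T⁴ = (1−a)S/(2σ).
T⁴ = 0.440·357/(2·5.67×10⁻⁸) = 1.385×10⁹ K⁴.
T = (1.385×10⁹)^(1/4).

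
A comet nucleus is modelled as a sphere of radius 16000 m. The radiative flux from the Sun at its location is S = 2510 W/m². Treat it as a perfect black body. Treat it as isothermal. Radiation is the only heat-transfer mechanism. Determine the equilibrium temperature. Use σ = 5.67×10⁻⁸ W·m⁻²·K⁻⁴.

T ≈ 324 K

At equilibrium, absorbed power = emitted power.
Absorbing cross-section = πr² = 8.042×10⁸ m²; emitting surface = 4πr² = 3.217×10⁹ m² (ratio 4).
S·A_cross = εσ·A_surf·T⁴  ⇒  T⁴ = S/(4σ).
T⁴ = 1.00·2510/(4·5.67×10⁻⁸) = 1.107×10¹⁰ K⁴.
T = (1.107×10¹⁰)^(1/4).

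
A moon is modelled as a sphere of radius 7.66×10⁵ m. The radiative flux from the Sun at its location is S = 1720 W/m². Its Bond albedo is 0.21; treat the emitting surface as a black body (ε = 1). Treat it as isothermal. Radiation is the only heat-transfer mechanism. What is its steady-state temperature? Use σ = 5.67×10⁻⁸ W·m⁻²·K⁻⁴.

At equilibrium, absorbed power = emitted power.
Absorbing cross-section = πr² = 1.843×10¹² m²; emitting surface = 4πr² = 7.373×10¹² m² (ratio 4).
(1−a)S·A_cross = εσ·A_surf·T⁴  ⇒  T⁴ = (1−a)S/(4σ).
T⁴ = 0.790·1720/(4·5.67×10⁻⁸) = 5.991×10⁹ K⁴.
T = (5.991×10⁹)^(1/4).

T ≈ 278 K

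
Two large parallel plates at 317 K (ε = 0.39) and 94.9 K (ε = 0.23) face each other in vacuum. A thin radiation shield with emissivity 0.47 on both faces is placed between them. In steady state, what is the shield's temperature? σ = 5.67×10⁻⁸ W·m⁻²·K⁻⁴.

In steady state the net flux on the hot side equals that on the cold side.
σ(T₁⁴−T_s⁴)/D₁ = σ(T_s⁴−T₂⁴)/D₂, with D₁ = 1/ε₁+1/ε_s−1 = 3.692, D₂ = 1/ε_s+1/ε₂−1 = 5.475.
Solve for T_s⁴: T_s⁴ = (D₂·T₁⁴ + D₁·T₂⁴)/(D₁+D₂) = 6.064×10⁹ K⁴.

T_s ≈ 279 K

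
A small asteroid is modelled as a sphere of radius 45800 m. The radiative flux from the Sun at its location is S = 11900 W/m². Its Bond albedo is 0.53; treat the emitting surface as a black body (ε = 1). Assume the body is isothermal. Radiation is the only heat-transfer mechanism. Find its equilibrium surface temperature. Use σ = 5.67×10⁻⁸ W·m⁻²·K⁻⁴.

T ≈ 396 K

At equilibrium, absorbed power = emitted power.
Absorbing cross-section = πr² = 6.590×10⁹ m²; emitting surface = 4πr² = 2.636×10¹⁰ m² (ratio 4).
(1−a)S·A_cross = εσ·A_surf·T⁴  ⇒  T⁴ = (1−a)S/(4σ).
T⁴ = 0.470·11900/(4·5.67×10⁻⁸) = 2.466×10¹⁰ K⁴.
T = (2.466×10¹⁰)^(1/4).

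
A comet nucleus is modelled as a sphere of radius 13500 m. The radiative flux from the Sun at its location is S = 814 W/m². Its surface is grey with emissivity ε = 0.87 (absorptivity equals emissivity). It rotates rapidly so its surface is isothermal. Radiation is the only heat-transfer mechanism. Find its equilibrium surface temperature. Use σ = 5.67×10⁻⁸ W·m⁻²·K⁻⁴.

At equilibrium, absorbed power = emitted power.
Absorbing cross-section = πr² = 5.726×10⁸ m²; emitting surface = 4πr² = 2.290×10⁹ m² (ratio 4).
εS·A_cross = εσ·A_surf·T⁴  ⇒  T⁴ = S/(4σ)   (ε cancels).
T⁴ = 814/(4·5.67×10⁻⁸) = 3.589×10⁹ K⁴.
T = (3.589×10⁹)^(1/4).

T ≈ 245 K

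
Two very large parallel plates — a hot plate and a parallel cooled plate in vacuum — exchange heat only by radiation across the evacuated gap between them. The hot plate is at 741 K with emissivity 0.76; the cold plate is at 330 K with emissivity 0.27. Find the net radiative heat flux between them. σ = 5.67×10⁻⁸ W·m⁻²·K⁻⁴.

For two infinite grey parallel plates, q = σ(T₁⁴ − T₂⁴)/(1/ε₁ + 1/ε₂ − 1).
T₁⁴ − T₂⁴ = 3.015×10¹¹ − 1.186×10¹⁰ = 2.896×10¹¹ K⁴.
1/ε₁ + 1/ε₂ − 1 = 1.316 + 3.704 − 1 = 4.019.
q = 5.67×10⁻⁸ × 2.896×10¹¹ / 4.019.

q ≈ 4090 W/m²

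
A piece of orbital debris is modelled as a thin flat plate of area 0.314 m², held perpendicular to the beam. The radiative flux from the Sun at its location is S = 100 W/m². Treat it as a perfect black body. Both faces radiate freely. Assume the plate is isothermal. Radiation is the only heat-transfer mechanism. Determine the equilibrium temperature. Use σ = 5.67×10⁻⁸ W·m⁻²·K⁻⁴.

T ≈ 172 K

At equilibrium, absorbed power = emitted power.
Absorbing cross-section = A = 0.3140 m²; emitting surface = 2A = 0.6280 m² (ratio 2).
S·A_cross = εσ·A_surf·T⁴  ⇒  T⁴ = S/(2σ).
T⁴ = 1.00·100/(2·5.67×10⁻⁸) = 8.818×10⁸ K⁴.
T = (8.818×10⁸)^(1/4).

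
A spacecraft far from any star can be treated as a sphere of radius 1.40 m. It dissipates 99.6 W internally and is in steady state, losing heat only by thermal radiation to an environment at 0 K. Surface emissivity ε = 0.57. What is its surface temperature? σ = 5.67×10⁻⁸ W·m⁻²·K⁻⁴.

Steady state: internal power = radiated power, P = εσA T⁴.
Radiating area A = 4πr² = 24.63 m².
T⁴ = P/(εσA) = 99.6/(0.57·5.67×10⁻⁸·24.63) = 1.251×10⁸ K⁴.
T = (1.251×10⁸)^(1/4).

T ≈ 106 K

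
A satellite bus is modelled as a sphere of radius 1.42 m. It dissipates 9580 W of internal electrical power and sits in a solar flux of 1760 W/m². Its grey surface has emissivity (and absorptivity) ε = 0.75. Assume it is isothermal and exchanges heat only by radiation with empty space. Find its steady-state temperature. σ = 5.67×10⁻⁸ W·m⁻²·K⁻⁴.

At steady state, absorbed solar power + internal power = radiated power.
Absorbed: α·S·A_cross = 0.75·1760·6.335 = 8362 W (cross-section πr²).
Total input = 8362 + 9580 = 17940 W.
Radiated: εσ·A_surf·T⁴ with A_surf = 4πr² = 25.34 m².
T⁴ = 17940/(0.75·5.67×10⁻⁸·25.34) = 1.665×10¹⁰ K⁴.

T ≈ 359 K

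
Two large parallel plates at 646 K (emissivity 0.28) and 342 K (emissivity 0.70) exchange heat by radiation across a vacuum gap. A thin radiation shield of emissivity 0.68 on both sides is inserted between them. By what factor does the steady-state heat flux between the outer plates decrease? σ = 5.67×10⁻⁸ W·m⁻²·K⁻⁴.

Without shield: q₀ = σΔ(T⁴)/(1/ε₁+1/ε₂−1) with denominator 4.000.
With shield the two gaps are in series; the resistances add: (1/ε₁+1/ε_s−1)+(1/ε_s+1/ε₂−1) = 4.042+1.899 = 5.941.
Heat-flux ratio q₀/q = 5.941/4.000.

factor ≈ 1.49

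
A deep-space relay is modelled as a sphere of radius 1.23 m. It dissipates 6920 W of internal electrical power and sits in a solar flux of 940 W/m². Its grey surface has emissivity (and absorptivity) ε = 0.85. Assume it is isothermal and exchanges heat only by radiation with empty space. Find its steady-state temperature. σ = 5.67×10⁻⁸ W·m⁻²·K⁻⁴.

T ≈ 329 K

At steady state, absorbed solar power + internal power = radiated power.
Absorbed: α·S·A_cross = 0.85·940·4.753 = 3798 W (cross-section πr²).
Total input = 3798 + 6920 = 10720 W.
Radiated: εσ·A_surf·T⁴ with A_surf = 4πr² = 19.01 m².
T⁴ = 10720/(0.85·5.67×10⁻⁸·19.01) = 1.170×10¹⁰ K⁴.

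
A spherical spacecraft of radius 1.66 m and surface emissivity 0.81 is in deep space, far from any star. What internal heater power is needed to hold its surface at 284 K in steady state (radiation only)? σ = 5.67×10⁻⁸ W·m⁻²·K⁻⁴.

P = εσ·4πr²·T⁴.
4πr² = 34.63 m²; T⁴ = 6.505×10⁹ K⁴.
P = 0.81·5.67×10⁻⁸·34.63·6.505×10⁹.

P ≈ 10300 W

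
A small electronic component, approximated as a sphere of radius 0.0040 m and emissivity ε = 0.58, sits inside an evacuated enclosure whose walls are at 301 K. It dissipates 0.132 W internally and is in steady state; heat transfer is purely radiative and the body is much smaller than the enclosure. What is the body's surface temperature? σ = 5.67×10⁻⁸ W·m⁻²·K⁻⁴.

For a small grey body in a large enclosure, net radiated power = εσA(T⁴ − T_w⁴).
Steady state: P = εσA(T⁴ − T_w⁴) with A = 4πr² = 2.011×10⁻⁴ m².
T⁴ = P/(εσA) + T_w⁴ = 0.132/(0.58·5.67×10⁻⁸·2.011×10⁻⁴) + (301)⁴
    = 1.996×10¹⁰ + 8.209×10⁹ = 2.817×10¹⁰ K⁴.

T ≈ 410 K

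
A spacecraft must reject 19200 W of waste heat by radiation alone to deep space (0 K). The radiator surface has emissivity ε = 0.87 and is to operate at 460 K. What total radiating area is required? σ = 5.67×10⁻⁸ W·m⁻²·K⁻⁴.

A ≈ 8.69 m²

P = εσA T⁴ ⇒ A = P/(εσT⁴).
T⁴ = 4.477×10¹⁰ K⁴.
A = 19200/(0.87 × 5.67×10⁻⁸ × 4.477×10¹⁰).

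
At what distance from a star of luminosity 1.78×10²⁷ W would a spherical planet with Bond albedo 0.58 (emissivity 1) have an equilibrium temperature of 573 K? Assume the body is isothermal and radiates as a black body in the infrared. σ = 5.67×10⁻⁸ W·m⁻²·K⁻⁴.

For an isothermal black-emitting sphere, (1−a)S·πr² = σ·4πr²·T⁴ ⇒ S = 4σT⁴/(1−a).
S = 4·5.67×10⁻⁸·(573)⁴/0.420 = 58210 W/m².
Flux falls as S = L/(4πd²), so d = √(L/(4πS)) = √(1.78×10²⁷/(4π·58210)).

d ≈ 4.93×10¹⁰ m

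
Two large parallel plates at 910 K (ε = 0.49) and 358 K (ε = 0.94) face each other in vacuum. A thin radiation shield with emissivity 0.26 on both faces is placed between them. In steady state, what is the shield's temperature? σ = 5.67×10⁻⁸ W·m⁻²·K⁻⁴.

T_s ≈ 749 K

In steady state the net flux on the hot side equals that on the cold side.
σ(T₁⁴−T_s⁴)/D₁ = σ(T_s⁴−T₂⁴)/D₂, with D₁ = 1/ε₁+1/ε_s−1 = 4.887, D₂ = 1/ε_s+1/ε₂−1 = 3.910.
Solve for T_s⁴: T_s⁴ = (D₂·T₁⁴ + D₁·T₂⁴)/(D₁+D₂) = 3.139×10¹¹ K⁴.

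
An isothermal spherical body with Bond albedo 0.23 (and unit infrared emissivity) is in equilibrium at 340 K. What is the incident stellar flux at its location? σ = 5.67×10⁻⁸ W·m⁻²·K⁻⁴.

S ≈ 3940 W/m²

(1−a)S·πr² = σ·4πr²·T⁴ ⇒ S = 4σT⁴/(1−a).
S = 4·5.67×10⁻⁸·1.336×10¹⁰/0.770.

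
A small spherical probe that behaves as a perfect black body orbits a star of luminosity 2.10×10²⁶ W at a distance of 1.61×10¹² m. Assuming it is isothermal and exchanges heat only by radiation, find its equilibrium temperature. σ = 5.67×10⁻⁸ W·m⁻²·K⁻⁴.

First find the stellar flux at distance d: S = L/(4πd²) = 2.10×10²⁶/(4π·(1.61×10¹²)²) = 6.447 W/m².
For an isothermal sphere, absorbed (1−a)S·πr² = emitted σ·4πr²·T⁴, so T⁴ = (1−a)S/(4σ).
T⁴ = 1.00·6.447/(4·5.67×10⁻⁸) = 2.843×10⁷ K⁴.

T ≈ 73.0 K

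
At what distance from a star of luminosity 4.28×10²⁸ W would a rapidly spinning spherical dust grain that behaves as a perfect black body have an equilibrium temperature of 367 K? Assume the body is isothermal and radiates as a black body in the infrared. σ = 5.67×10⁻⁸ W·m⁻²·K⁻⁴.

d ≈ 9.10×10¹¹ m

For an isothermal black-emitting sphere, (1−a)S·πr² = σ·4πr²·T⁴ ⇒ S = 4σT⁴/(1−a).
S = 4·5.67×10⁻⁸·(367)⁴/1.00 = 4114 W/m².
Flux falls as S = L/(4πd²), so d = √(L/(4πS)) = √(4.28×10²⁸/(4π·4114)).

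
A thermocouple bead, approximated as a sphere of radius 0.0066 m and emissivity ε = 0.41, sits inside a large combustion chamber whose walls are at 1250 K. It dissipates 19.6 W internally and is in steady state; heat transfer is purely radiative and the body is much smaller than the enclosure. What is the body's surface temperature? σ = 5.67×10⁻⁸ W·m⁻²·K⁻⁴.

For a small grey body in a large enclosure, net radiated power = εσA(T⁴ − T_w⁴).
Steady state: P = εσA(T⁴ − T_w⁴) with A = 4πr² = 5.474×10⁻⁴ m².
T⁴ = P/(εσA) + T_w⁴ = 19.6/(0.41·5.67×10⁻⁸·5.474×10⁻⁴) + (1250)⁴
    = 1.540×10¹² + 2.441×10¹² = 3.982×10¹² K⁴.

T ≈ 1410 K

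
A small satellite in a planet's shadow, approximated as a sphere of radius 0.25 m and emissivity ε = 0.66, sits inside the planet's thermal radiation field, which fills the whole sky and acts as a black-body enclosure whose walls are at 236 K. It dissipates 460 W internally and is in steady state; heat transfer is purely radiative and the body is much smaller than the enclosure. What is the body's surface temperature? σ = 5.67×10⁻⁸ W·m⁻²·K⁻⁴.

For a small grey body in a large enclosure, net radiated power = εσA(T⁴ − T_w⁴).
Steady state: P = εσA(T⁴ − T_w⁴) with A = 4πr² = 0.7854 m².
T⁴ = P/(εσA) + T_w⁴ = 460/(0.66·5.67×10⁻⁸·0.7854) + (236)⁴
    = 1.565×10¹⁰ + 3.102×10⁹ = 1.875×10¹⁰ K⁴.

T ≈ 370 K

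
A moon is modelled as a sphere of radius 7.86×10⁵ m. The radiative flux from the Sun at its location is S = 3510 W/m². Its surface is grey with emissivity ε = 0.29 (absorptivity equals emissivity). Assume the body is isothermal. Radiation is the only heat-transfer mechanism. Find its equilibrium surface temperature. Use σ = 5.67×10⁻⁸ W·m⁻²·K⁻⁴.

T ≈ 353 K

At equilibrium, absorbed power = emitted power.
Absorbing cross-section = πr² = 1.941×10¹² m²; emitting surface = 4πr² = 7.763×10¹² m² (ratio 4).
εS·A_cross = εσ·A_surf·T⁴  ⇒  T⁴ = S/(4σ)   (ε cancels).
T⁴ = 3510/(4·5.67×10⁻⁸) = 1.548×10¹⁰ K⁴.
T = (1.548×10¹⁰)^(1/4).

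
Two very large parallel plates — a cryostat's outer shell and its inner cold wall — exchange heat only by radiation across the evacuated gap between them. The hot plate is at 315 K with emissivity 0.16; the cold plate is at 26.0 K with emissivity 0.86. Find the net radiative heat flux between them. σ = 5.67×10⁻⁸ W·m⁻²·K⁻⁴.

For two infinite grey parallel plates, q = σ(T₁⁴ − T₂⁴)/(1/ε₁ + 1/ε₂ − 1).
T₁⁴ − T₂⁴ = 9.846×10⁹ − 4.570×10⁵ = 9.845×10⁹ K⁴.
1/ε₁ + 1/ε₂ − 1 = 6.250 + 1.163 − 1 = 6.413.
q = 5.67×10⁻⁸ × 9.845×10⁹ / 6.413.

q ≈ 87.0 W/m²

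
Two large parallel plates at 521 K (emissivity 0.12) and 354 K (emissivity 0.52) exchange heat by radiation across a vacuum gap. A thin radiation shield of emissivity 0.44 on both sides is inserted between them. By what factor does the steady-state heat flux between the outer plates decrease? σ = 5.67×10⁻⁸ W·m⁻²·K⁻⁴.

Without shield: q₀ = σΔ(T⁴)/(1/ε₁+1/ε₂−1) with denominator 9.256.
With shield the two gaps are in series; the resistances add: (1/ε₁+1/ε_s−1)+(1/ε_s+1/ε₂−1) = 9.606+3.196 = 12.80.
Heat-flux ratio q₀/q = 12.80/9.256.

factor ≈ 1.38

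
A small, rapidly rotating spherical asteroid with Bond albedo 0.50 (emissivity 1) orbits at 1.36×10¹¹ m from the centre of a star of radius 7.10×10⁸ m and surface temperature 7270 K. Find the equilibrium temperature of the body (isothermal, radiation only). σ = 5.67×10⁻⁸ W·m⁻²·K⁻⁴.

T ≈ 312 K

The star's surface emits σT_*⁴; at distance d the flux is S = σT_*⁴(R_*/d)².
S = 5.67×10⁻⁸·(7270)⁴·(7.10×10⁸/1.36×10¹¹)² = 4317 W/m².
For an isothermal sphere T⁴ = (1−a)S/(4σ) = 9.517×10⁹ K⁴.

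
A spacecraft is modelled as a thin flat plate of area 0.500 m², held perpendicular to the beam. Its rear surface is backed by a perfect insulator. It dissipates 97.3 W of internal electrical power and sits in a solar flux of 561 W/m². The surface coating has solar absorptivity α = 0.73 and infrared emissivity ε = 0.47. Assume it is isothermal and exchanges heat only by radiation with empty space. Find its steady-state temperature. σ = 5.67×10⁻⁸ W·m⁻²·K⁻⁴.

T ≈ 388 K

At steady state, absorbed solar power + internal power = radiated power.
Absorbed: α·S·A_cross = 0.73·561·0.5000 = 204.8 W (cross-section A).
Total input = 204.8 + 97.3 = 302.1 W.
Radiated: εσ·A_surf·T⁴ with A_surf = A = 0.5000 m².
T⁴ = 302.1/(0.47·5.67×10⁻⁸·0.5000) = 2.267×10¹⁰ K⁴.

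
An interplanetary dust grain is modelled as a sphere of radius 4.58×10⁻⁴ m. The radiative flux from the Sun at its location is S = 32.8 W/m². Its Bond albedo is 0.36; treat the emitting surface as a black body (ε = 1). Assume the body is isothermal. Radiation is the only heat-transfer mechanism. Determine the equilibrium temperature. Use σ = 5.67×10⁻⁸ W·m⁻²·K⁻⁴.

T ≈ 98.1 K

At equilibrium, absorbed power = emitted power.
Absorbing cross-section = πr² = 6.590×10⁻⁷ m²; emitting surface = 4πr² = 2.636×10⁻⁶ m² (ratio 4).
(1−a)S·A_cross = εσ·A_surf·T⁴  ⇒  T⁴ = (1−a)S/(4σ).
T⁴ = 0.640·32.8/(4·5.67×10⁻⁸) = 9.256×10⁷ K⁴.
T = (9.256×10⁷)^(1/4).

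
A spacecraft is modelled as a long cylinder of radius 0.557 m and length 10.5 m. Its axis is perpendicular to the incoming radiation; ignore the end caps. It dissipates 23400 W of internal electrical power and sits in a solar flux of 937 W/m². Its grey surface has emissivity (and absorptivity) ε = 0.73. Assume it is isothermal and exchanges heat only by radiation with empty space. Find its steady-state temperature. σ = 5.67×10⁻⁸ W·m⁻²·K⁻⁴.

T ≈ 379 K

At steady state, absorbed solar power + internal power = radiated power.
Absorbed: α·S·A_cross = 0.73·937·11.70 = 8001 W (cross-section 2rL).
Total input = 8001 + 23400 = 31400 W.
Radiated: εσ·A_surf·T⁴ with A_surf = 2πrL = 36.75 m².
T⁴ = 31400/(0.73·5.67×10⁻⁸·36.75) = 2.064×10¹⁰ K⁴.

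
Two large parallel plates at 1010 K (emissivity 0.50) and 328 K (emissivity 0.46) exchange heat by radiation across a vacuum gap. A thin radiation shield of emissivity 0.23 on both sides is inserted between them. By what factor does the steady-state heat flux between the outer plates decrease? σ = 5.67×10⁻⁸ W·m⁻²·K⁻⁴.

factor ≈ 3.42

Without shield: q₀ = σΔ(T⁴)/(1/ε₁+1/ε₂−1) with denominator 3.174.
With shield the two gaps are in series; the resistances add: (1/ε₁+1/ε_s−1)+(1/ε_s+1/ε₂−1) = 5.348+5.522 = 10.87.
Heat-flux ratio q₀/q = 10.87/3.174.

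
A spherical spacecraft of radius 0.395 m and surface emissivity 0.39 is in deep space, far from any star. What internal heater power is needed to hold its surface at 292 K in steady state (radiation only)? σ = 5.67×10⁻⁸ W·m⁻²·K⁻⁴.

P = εσ·4πr²·T⁴.
4πr² = 1.961 m²; T⁴ = 7.270×10⁹ K⁴.
P = 0.39·5.67×10⁻⁸·1.961·7.270×10⁹.

P ≈ 315 W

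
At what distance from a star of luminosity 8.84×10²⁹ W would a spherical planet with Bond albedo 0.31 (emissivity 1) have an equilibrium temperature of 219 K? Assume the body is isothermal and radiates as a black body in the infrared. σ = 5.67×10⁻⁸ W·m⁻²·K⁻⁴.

d ≈ 9.65×10¹² m

For an isothermal black-emitting sphere, (1−a)S·πr² = σ·4πr²·T⁴ ⇒ S = 4σT⁴/(1−a).
S = 4·5.67×10⁻⁸·(219)⁴/0.690 = 756.1 W/m².
Flux falls as S = L/(4πd²), so d = √(L/(4πS)) = √(8.84×10²⁹/(4π·756.1)).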